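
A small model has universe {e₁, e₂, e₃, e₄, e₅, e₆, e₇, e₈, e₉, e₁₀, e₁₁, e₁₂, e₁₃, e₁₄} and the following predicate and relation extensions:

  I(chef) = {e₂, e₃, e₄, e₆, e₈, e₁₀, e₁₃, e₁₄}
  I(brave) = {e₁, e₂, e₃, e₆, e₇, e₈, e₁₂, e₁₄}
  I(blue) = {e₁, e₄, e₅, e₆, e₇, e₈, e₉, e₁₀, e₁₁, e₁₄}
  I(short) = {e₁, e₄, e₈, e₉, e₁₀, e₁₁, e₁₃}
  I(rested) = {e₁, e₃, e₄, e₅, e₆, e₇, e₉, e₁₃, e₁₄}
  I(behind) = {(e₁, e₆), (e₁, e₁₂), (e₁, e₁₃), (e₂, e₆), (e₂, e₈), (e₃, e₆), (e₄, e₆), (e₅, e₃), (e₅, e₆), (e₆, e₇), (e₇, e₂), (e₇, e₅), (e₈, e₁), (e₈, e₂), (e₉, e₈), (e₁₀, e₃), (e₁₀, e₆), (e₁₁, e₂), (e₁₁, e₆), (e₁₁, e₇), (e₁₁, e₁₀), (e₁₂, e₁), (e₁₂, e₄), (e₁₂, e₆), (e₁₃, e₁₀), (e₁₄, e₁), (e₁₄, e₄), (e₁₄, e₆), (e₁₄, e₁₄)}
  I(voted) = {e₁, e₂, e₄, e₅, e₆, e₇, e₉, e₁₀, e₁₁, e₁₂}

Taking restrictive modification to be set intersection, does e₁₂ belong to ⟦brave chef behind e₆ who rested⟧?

⟦behind e₆⟧ = {x : ⟨x, e₆⟩ ∈ ⟦behind⟧} = {e₁, e₂, e₃, e₄, e₅, e₁₀, e₁₁, e₁₂, e₁₄}
⟦who rested⟧ = ⟦rested⟧ = {e₁, e₃, e₄, e₅, e₆, e₇, e₉, e₁₃, e₁₄}
⟦chef⟧ = {e₂, e₃, e₄, e₆, e₈, e₁₀, e₁₃, e₁₄}
… ∩ ⟦behind e₆⟧ = {e₂, e₃, e₄, e₆, e₈, e₁₀, e₁₃, e₁₄} ∩ {e₁, e₂, e₃, e₄, e₅, e₁₀, e₁₁, e₁₂, e₁₄} = {e₂, e₃, e₄, e₁₀, e₁₄}
… ∩ ⟦who rested⟧ = {e₂, e₃, e₄, e₁₀, e₁₄} ∩ {e₁, e₃, e₄, e₅, e₆, e₇, e₉, e₁₃, e₁₄} = {e₃, e₄, e₁₄}
… ∩ ⟦brave⟧ = {e₃, e₄, e₁₄} ∩ {e₁, e₂, e₃, e₆, e₇, e₈, e₁₂, e₁₄} = {e₃, e₁₄}
⟦brave chef behind e₆ who rested⟧ = {e₃, e₁₄}; e₁₂ ∉ this set.

no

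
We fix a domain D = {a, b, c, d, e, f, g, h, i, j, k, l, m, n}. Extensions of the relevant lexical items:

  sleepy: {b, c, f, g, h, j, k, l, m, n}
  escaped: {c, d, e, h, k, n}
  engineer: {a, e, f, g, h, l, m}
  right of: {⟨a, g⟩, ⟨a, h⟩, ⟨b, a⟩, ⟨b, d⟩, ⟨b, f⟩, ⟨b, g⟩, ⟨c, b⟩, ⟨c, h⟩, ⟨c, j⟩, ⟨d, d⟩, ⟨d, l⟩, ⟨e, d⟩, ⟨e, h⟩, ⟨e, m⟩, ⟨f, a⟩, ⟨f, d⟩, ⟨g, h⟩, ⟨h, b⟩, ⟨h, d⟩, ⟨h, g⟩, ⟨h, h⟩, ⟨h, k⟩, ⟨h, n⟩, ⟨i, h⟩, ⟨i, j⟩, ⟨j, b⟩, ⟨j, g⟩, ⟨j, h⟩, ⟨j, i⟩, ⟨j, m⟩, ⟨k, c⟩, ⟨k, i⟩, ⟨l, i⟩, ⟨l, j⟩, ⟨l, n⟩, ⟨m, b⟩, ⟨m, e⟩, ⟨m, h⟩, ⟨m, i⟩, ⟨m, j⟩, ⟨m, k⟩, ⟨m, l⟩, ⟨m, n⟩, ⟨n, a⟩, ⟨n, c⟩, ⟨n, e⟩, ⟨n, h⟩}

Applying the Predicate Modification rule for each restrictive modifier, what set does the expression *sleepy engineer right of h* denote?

⟦right of h⟧ = {x : ⟨x, h⟩ ∈ ⟦right of⟧} = {a, c, e, g, h, i, j, m, n}
⟦engineer⟧ = {a, e, f, g, h, l, m}
… ∩ ⟦right of h⟧ = {a, e, f, g, h, l, m} ∩ {a, c, e, g, h, i, j, m, n} = {a, e, g, h, m}
… ∩ ⟦sleepy⟧ = {a, e, g, h, m} ∩ {b, c, f, g, h, j, k, l, m, n} = {g, h, m}
So ⟦sleepy engineer right of h⟧ = {g, h, m}.

{g, h, m}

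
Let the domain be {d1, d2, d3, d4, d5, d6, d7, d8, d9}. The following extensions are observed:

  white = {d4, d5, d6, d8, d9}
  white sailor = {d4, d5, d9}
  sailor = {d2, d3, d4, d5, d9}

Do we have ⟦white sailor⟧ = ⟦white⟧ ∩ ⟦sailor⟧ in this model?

⟦white⟧ ∩ ⟦sailor⟧ = {d4, d5, d6, d8, d9} ∩ {d2, d3, d4, d5, d9} = {d4, d5, d9}
Observed ⟦white sailor⟧ = {d4, d5, d9}.
These coincide, so the modifier is intersective here.

yes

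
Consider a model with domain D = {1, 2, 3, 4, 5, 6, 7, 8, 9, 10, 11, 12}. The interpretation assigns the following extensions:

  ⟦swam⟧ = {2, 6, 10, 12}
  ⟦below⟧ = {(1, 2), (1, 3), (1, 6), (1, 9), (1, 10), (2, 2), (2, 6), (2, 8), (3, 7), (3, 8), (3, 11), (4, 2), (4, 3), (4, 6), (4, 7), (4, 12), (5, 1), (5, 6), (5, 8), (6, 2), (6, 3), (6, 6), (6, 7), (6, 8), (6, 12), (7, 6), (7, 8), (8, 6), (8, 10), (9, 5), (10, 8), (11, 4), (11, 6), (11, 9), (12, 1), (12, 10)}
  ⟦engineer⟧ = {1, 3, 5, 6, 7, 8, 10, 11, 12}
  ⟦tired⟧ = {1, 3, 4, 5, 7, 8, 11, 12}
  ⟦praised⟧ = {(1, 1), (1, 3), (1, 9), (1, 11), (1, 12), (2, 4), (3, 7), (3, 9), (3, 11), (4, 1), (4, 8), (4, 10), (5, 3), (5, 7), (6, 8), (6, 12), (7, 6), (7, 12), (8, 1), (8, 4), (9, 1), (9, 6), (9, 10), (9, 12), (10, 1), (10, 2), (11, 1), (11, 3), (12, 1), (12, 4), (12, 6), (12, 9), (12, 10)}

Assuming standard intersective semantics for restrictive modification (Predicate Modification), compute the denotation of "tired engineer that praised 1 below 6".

⟦that praised 1⟧ = {x : ⟨x, 1⟩ ∈ ⟦praised⟧} = {1, 4, 8, 9, 10, 11, 12}
⟦below 6⟧ = {x : ⟨x, 6⟩ ∈ ⟦below⟧} = {1, 2, 4, 5, 6, 7, 8, 11}
⟦engineer⟧ = {1, 3, 5, 6, 7, 8, 10, 11, 12}
… ∩ ⟦that praised 1⟧ = {1, 3, 5, 6, 7, 8, 10, 11, 12} ∩ {1, 4, 8, 9, 10, 11, 12} = {1, 8, 10, 11, 12}
… ∩ ⟦below 6⟧ = {1, 8, 10, 11, 12} ∩ {1, 2, 4, 5, 6, 7, 8, 11} = {1, 8, 11}
… ∩ ⟦tired⟧ = {1, 8, 11} ∩ {1, 3, 4, 5, 7, 8, 11, 12} = {1, 8, 11}
So ⟦tired engineer that praised 1 below 6⟧ = {1, 8, 11}.

{1, 8, 11}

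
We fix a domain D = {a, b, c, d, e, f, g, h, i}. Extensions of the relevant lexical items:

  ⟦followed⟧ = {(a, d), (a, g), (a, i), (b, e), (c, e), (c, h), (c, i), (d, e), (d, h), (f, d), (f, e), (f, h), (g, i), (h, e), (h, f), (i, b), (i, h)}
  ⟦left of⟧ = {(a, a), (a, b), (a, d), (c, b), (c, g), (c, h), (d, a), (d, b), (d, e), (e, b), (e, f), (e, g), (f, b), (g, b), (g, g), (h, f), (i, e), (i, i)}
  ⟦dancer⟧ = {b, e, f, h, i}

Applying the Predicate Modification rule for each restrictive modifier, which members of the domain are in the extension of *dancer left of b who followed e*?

{f}

⟦left of b⟧ = {x : ⟨x, b⟩ ∈ ⟦left of⟧} = {a, c, d, e, f, g}
⟦who followed e⟧ = {x : ⟨x, e⟩ ∈ ⟦followed⟧} = {b, c, d, f, h}
⟦dancer⟧ = {b, e, f, h, i}
… ∩ ⟦left of b⟧ = {b, e, f, h, i} ∩ {a, c, d, e, f, g} = {e, f}
… ∩ ⟦who followed e⟧ = {e, f} ∩ {b, c, d, f, h} = {f}
So ⟦dancer left of b who followed e⟧ = {f}.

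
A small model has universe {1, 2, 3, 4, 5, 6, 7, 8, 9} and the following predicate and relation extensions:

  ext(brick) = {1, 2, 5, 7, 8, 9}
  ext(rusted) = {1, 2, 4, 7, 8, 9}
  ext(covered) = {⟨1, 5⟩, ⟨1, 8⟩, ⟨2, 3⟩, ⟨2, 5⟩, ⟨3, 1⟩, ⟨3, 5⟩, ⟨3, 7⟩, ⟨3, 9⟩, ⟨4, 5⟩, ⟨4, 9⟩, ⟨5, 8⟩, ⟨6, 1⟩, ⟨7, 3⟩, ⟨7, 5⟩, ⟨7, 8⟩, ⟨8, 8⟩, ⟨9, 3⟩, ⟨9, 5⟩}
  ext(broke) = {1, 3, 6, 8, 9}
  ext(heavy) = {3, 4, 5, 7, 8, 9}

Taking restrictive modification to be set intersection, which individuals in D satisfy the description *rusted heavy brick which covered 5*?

{7, 9}

⟦which covered 5⟧ = {x : ⟨x, 5⟩ ∈ ⟦covered⟧} = {1, 2, 3, 4, 7, 9}
⟦brick⟧ = {1, 2, 5, 7, 8, 9}
… ∩ ⟦which covered 5⟧ = {1, 2, 5, 7, 8, 9} ∩ {1, 2, 3, 4, 7, 9} = {1, 2, 7, 9}
… ∩ ⟦rusted⟧ = {1, 2, 7, 9} ∩ {1, 2, 4, 7, 8, 9} = {1, 2, 7, 9}
… ∩ ⟦heavy⟧ = {1, 2, 7, 9} ∩ {3, 4, 5, 7, 8, 9} = {7, 9}
So ⟦rusted heavy brick which covered 5⟧ = {7, 9}.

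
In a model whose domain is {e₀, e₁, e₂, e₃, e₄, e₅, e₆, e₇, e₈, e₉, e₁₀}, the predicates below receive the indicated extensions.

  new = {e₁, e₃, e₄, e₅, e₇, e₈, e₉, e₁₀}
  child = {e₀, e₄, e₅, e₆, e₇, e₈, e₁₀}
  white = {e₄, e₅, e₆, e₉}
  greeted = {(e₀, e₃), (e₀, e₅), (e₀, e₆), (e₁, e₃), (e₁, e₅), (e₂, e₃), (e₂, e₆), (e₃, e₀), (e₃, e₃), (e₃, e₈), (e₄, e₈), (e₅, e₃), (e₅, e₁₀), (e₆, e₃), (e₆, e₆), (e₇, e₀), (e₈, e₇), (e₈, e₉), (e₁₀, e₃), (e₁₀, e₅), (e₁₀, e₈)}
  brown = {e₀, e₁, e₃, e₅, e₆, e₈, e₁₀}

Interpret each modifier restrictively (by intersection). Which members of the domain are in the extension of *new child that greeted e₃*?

⟦that greeted e₃⟧ = {x : ⟨x, e₃⟩ ∈ ⟦greeted⟧} = {e₀, e₁, e₂, e₃, e₅, e₆, e₁₀}
⟦child⟧ = {e₀, e₄, e₅, e₆, e₇, e₈, e₁₀}
… ∩ ⟦that greeted e₃⟧ = {e₀, e₄, e₅, e₆, e₇, e₈, e₁₀} ∩ {e₀, e₁, e₂, e₃, e₅, e₆, e₁₀} = {e₀, e₅, e₆, e₁₀}
… ∩ ⟦new⟧ = {e₀, e₅, e₆, e₁₀} ∩ {e₁, e₃, e₄, e₅, e₇, e₈, e₉, e₁₀} = {e₅, e₁₀}
So ⟦new child that greeted e₃⟧ = {e₅, e₁₀}.

{e₅, e₁₀}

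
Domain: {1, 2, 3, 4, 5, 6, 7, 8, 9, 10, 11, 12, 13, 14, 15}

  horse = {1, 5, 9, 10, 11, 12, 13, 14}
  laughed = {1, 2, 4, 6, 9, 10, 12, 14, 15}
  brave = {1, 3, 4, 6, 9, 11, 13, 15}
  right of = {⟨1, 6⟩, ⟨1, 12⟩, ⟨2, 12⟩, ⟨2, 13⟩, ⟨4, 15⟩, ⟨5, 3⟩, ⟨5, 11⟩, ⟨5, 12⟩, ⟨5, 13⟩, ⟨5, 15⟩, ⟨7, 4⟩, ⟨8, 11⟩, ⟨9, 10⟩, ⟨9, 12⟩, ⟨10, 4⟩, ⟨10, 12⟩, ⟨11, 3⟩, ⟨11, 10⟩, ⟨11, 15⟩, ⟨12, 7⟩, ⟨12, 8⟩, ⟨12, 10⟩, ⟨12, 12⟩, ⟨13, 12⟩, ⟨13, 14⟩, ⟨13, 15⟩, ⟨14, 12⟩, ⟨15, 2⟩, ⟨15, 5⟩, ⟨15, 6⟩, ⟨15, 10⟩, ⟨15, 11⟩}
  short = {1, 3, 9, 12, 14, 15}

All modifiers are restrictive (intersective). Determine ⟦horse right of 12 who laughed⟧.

{1, 9, 10, 12, 14}

⟦right of 12⟧ = {x : ⟨x, 12⟩ ∈ ⟦right of⟧} = {1, 2, 5, 9, 10, 12, 13, 14}
⟦who laughed⟧ = ⟦laughed⟧ = {1, 2, 4, 6, 9, 10, 12, 14, 15}
⟦horse⟧ = {1, 5, 9, 10, 11, 12, 13, 14}
… ∩ ⟦right of 12⟧ = {1, 5, 9, 10, 11, 12, 13, 14} ∩ {1, 2, 5, 9, 10, 12, 13, 14} = {1, 5, 9, 10, 12, 13, 14}
… ∩ ⟦who laughed⟧ = {1, 5, 9, 10, 12, 13, 14} ∩ {1, 2, 4, 6, 9, 10, 12, 14, 15} = {1, 9, 10, 12, 14}
So ⟦horse right of 12 who laughed⟧ = {1, 9, 10, 12, 14}.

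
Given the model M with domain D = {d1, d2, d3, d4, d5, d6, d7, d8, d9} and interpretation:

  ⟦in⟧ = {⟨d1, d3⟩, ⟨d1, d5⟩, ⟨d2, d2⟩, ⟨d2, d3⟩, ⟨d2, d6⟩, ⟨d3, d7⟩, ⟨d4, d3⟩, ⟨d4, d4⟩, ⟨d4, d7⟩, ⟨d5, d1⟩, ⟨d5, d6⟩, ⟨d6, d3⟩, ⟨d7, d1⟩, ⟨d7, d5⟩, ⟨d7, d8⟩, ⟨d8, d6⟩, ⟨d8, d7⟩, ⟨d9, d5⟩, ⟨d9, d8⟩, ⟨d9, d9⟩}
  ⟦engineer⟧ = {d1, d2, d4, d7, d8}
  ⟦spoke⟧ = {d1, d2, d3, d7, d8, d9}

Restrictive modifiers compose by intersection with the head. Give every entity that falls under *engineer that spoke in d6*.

{d2, d8}

⟦that spoke⟧ = ⟦spoke⟧ = {d1, d2, d3, d7, d8, d9}
⟦in d6⟧ = {x : ⟨x, d6⟩ ∈ ⟦in⟧} = {d2, d5, d8}
⟦engineer⟧ = {d1, d2, d4, d7, d8}
… ∩ ⟦that spoke⟧ = {d1, d2, d4, d7, d8} ∩ {d1, d2, d3, d7, d8, d9} = {d1, d2, d7, d8}
… ∩ ⟦in d6⟧ = {d1, d2, d7, d8} ∩ {d2, d5, d8} = {d2, d8}
So ⟦engineer that spoke in d6⟧ = {d2, d8}.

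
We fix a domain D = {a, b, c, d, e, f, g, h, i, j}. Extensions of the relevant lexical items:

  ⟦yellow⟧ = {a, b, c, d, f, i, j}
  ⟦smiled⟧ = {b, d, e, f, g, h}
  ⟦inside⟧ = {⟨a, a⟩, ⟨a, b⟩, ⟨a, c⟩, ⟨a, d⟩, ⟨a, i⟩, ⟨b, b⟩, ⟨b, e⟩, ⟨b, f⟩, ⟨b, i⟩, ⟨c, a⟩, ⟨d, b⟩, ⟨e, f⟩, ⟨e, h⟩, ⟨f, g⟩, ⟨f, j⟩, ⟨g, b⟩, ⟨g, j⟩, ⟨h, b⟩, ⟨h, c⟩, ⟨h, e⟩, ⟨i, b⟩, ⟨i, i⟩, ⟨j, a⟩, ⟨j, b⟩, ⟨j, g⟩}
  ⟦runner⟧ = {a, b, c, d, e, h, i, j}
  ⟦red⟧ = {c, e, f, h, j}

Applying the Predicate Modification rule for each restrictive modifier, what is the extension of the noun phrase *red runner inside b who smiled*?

{h}

⟦inside b⟧ = {x : ⟨x, b⟩ ∈ ⟦inside⟧} = {a, b, d, g, h, i, j}
⟦who smiled⟧ = ⟦smiled⟧ = {b, d, e, f, g, h}
⟦runner⟧ = {a, b, c, d, e, h, i, j}
… ∩ ⟦inside b⟧ = {a, b, c, d, e, h, i, j} ∩ {a, b, d, g, h, i, j} = {a, b, d, h, i, j}
… ∩ ⟦who smiled⟧ = {a, b, d, h, i, j} ∩ {b, d, e, f, g, h} = {b, d, h}
… ∩ ⟦red⟧ = {b, d, h} ∩ {c, e, f, h, j} = {h}
So ⟦red runner inside b who smiled⟧ = {h}.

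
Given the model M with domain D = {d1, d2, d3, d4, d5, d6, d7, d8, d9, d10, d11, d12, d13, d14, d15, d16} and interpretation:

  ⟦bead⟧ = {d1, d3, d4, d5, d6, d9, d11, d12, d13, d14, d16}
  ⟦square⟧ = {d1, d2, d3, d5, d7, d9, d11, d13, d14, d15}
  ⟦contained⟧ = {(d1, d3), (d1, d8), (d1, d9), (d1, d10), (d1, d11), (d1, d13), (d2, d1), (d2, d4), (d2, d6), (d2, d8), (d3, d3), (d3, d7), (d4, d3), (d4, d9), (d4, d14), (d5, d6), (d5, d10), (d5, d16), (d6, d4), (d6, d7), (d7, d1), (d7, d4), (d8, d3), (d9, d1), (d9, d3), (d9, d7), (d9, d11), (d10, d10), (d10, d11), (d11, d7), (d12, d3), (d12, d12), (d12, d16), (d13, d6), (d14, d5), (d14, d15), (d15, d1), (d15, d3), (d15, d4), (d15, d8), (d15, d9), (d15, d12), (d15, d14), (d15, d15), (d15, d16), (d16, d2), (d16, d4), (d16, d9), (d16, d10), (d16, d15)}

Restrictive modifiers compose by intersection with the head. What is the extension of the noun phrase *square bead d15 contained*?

{d1, d3, d9, d14}

⟦d15 contained⟧ = {x : ⟨d15, x⟩ ∈ ⟦contained⟧} = {d1, d3, d4, d8, d9, d12, d14, d15, d16}
⟦bead⟧ = {d1, d3, d4, d5, d6, d9, d11, d12, d13, d14, d16}
… ∩ ⟦d15 contained⟧ = {d1, d3, d4, d5, d6, d9, d11, d12, d13, d14, d16} ∩ {d1, d3, d4, d8, d9, d12, d14, d15, d16} = {d1, d3, d4, d9, d12, d14, d16}
… ∩ ⟦square⟧ = {d1, d3, d4, d9, d12, d14, d16} ∩ {d1, d2, d3, d5, d7, d9, d11, d13, d14, d15} = {d1, d3, d9, d14}
So ⟦square bead d15 contained⟧ = {d1, d3, d9, d14}.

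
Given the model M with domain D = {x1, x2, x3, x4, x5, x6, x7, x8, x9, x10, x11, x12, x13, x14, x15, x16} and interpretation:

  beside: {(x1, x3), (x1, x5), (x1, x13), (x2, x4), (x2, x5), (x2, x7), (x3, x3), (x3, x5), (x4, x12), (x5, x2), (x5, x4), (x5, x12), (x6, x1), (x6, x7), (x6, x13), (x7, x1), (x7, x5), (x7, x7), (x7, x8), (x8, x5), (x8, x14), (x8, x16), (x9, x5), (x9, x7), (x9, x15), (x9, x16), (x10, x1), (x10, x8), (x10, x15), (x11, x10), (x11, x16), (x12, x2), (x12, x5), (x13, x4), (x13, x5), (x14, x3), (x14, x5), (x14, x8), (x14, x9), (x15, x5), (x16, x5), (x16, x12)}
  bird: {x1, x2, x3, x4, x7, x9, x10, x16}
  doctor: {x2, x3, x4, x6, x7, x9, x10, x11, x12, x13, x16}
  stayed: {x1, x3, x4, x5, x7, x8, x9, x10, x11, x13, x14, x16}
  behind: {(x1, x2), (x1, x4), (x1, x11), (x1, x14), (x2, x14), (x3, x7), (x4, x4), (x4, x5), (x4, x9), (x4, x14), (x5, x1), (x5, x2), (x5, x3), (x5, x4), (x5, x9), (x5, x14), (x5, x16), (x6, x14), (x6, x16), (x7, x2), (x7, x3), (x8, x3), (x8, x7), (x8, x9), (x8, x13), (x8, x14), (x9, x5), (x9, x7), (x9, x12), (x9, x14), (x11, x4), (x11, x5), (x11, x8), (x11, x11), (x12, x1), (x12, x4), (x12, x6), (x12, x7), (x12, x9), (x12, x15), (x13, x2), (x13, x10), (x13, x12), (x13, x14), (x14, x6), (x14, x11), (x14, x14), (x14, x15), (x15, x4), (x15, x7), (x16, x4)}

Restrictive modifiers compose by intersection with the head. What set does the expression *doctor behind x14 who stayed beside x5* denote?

⟦behind x14⟧ = {x : ⟨x, x14⟩ ∈ ⟦behind⟧} = {x1, x2, x4, x5, x6, x8, x9, x13, x14}
⟦who stayed⟧ = ⟦stayed⟧ = {x1, x3, x4, x5, x7, x8, x9, x10, x11, x13, x14, x16}
⟦beside x5⟧ = {x : ⟨x, x5⟩ ∈ ⟦beside⟧} = {x1, x2, x3, x7, x8, x9, x12, x13, x14, x15, x16}
⟦doctor⟧ = {x2, x3, x4, x6, x7, x9, x10, x11, x12, x13, x16}
… ∩ ⟦behind x14⟧ = {x2, x3, x4, x6, x7, x9, x10, x11, x12, x13, x16} ∩ {x1, x2, x4, x5, x6, x8, x9, x13, x14} = {x2, x4, x6, x9, x13}
… ∩ ⟦who stayed⟧ = {x2, x4, x6, x9, x13} ∩ {x1, x3, x4, x5, x7, x8, x9, x10, x11, x13, x14, x16} = {x4, x9, x13}
… ∩ ⟦beside x5⟧ = {x4, x9, x13} ∩ {x1, x2, x3, x7, x8, x9, x12, x13, x14, x15, x16} = {x9, x13}
So ⟦doctor behind x14 who stayed beside x5⟧ = {x9, x13}.

{x9, x13}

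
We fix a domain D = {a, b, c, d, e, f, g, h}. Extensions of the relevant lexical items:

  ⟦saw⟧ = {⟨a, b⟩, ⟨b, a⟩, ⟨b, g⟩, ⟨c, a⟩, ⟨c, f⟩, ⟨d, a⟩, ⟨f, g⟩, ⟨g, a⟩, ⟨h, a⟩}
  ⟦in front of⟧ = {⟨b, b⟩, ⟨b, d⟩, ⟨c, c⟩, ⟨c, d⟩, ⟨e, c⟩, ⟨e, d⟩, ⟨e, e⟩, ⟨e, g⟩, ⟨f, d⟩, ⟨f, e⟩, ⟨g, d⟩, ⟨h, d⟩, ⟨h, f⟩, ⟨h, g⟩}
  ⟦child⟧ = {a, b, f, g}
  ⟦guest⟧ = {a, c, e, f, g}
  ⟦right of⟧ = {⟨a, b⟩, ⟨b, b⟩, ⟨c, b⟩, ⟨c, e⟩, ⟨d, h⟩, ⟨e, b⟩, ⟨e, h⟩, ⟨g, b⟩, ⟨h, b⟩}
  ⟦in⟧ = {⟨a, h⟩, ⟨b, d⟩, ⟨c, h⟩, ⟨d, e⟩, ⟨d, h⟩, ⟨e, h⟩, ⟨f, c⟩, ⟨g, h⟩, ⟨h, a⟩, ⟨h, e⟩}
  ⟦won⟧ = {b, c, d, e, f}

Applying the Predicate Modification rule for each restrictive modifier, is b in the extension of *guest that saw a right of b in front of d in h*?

no

⟦that saw a⟧ = {x : ⟨x, a⟩ ∈ ⟦saw⟧} = {b, c, d, g, h}
⟦right of b⟧ = {x : ⟨x, b⟩ ∈ ⟦right of⟧} = {a, b, c, e, g, h}
⟦in front of d⟧ = {x : ⟨x, d⟩ ∈ ⟦in front of⟧} = {b, c, e, f, g, h}
⟦in h⟧ = {x : ⟨x, h⟩ ∈ ⟦in⟧} = {a, c, d, e, g}
⟦guest⟧ = {a, c, e, f, g}
… ∩ ⟦that saw a⟧ = {a, c, e, f, g} ∩ {b, c, d, g, h} = {c, g}
… ∩ ⟦right of b⟧ = {c, g} ∩ {a, b, c, e, g, h} = {c, g}
… ∩ ⟦in front of d⟧ = {c, g} ∩ {b, c, e, f, g, h} = {c, g}
… ∩ ⟦in h⟧ = {c, g} ∩ {a, c, d, e, g} = {c, g}
⟦guest that saw a right of b in front of d in h⟧ = {c, g}; b ∉ this set.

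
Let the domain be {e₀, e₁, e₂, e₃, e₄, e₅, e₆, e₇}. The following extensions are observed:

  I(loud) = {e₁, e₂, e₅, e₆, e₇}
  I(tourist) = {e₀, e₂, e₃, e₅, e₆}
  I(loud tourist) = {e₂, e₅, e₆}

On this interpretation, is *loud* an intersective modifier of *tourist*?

⟦loud⟧ ∩ ⟦tourist⟧ = {e₁, e₂, e₅, e₆, e₇} ∩ {e₀, e₂, e₃, e₅, e₆} = {e₂, e₅, e₆}
Observed ⟦loud tourist⟧ = {e₂, e₅, e₆}.
These coincide, so the modifier is intersective here.

yes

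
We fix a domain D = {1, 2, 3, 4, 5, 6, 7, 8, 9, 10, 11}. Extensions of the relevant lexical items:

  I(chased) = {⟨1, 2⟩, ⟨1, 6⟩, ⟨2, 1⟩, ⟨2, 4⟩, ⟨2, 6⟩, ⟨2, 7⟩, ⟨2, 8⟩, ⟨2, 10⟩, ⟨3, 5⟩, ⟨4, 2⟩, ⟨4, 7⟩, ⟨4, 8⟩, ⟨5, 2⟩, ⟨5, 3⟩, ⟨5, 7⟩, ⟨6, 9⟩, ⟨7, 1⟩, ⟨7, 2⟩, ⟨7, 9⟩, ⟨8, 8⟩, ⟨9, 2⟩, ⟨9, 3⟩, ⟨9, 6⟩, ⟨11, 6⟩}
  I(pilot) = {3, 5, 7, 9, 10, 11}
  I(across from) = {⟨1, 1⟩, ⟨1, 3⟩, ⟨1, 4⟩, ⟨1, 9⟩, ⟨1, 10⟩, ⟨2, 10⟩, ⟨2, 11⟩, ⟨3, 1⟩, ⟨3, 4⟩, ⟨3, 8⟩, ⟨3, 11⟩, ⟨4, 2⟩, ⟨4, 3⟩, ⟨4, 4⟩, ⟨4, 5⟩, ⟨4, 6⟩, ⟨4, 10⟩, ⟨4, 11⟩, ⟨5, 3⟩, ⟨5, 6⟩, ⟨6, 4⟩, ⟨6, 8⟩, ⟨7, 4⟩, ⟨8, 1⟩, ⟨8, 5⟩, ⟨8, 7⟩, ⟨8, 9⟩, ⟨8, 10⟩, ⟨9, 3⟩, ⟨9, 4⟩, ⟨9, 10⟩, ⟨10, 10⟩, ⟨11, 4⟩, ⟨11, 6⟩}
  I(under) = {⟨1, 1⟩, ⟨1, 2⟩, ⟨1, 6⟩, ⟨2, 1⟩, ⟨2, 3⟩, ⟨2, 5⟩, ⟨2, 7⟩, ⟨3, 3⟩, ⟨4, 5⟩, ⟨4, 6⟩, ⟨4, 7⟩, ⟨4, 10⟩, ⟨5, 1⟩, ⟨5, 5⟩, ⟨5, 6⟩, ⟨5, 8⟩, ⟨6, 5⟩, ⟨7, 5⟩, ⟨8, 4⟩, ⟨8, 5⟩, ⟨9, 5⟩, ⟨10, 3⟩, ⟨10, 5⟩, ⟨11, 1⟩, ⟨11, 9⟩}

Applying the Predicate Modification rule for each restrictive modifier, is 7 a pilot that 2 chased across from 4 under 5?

yes

⟦that 2 chased⟧ = {x : ⟨2, x⟩ ∈ ⟦chased⟧} = {1, 4, 6, 7, 8, 10}
⟦across from 4⟧ = {x : ⟨x, 4⟩ ∈ ⟦across from⟧} = {1, 3, 4, 6, 7, 9, 11}
⟦under 5⟧ = {x : ⟨x, 5⟩ ∈ ⟦under⟧} = {2, 4, 5, 6, 7, 8, 9, 10}
⟦pilot⟧ = {3, 5, 7, 9, 10, 11}
… ∩ ⟦that 2 chased⟧ = {3, 5, 7, 9, 10, 11} ∩ {1, 4, 6, 7, 8, 10} = {7, 10}
… ∩ ⟦across from 4⟧ = {7, 10} ∩ {1, 3, 4, 6, 7, 9, 11} = {7}
… ∩ ⟦under 5⟧ = {7} ∩ {2, 4, 5, 6, 7, 8, 9, 10} = {7}
⟦pilot that 2 chased across from 4 under 5⟧ = {7}; 7 ∈ this set.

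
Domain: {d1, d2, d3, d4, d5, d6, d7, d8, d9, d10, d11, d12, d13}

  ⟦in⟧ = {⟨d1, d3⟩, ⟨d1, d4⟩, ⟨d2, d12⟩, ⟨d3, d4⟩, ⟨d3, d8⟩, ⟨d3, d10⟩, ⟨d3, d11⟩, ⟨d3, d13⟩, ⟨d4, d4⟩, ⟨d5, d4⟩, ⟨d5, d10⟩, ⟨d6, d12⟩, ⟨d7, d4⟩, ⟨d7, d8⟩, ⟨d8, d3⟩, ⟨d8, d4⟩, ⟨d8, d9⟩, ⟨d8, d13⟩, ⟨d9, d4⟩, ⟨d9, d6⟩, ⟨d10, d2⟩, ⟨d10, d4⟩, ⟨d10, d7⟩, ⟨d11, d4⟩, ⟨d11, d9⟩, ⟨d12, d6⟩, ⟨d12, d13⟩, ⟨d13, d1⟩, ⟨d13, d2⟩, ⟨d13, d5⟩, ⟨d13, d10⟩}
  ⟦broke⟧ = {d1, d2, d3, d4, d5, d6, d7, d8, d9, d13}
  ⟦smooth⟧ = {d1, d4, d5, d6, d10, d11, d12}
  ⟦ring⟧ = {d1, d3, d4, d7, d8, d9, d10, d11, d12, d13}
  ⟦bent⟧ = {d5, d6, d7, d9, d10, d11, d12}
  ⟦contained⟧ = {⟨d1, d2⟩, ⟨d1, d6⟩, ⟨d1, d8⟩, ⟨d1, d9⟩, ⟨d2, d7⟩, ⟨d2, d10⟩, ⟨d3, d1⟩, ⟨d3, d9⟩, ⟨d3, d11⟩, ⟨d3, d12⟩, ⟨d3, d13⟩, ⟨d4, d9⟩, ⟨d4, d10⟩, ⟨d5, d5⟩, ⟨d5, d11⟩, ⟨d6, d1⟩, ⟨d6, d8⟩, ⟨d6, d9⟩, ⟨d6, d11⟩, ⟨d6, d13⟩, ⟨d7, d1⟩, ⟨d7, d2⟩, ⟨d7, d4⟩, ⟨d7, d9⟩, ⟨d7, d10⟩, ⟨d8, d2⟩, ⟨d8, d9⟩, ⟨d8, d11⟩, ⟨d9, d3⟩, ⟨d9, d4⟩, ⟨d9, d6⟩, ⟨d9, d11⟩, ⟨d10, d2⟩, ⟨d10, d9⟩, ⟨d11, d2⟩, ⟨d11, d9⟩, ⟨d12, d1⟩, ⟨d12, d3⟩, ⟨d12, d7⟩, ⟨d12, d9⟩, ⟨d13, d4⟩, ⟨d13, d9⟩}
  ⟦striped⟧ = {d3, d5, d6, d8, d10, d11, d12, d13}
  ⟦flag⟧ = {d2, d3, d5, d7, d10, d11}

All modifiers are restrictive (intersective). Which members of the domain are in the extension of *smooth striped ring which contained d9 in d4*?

{d10, d11}

⟦which contained d9⟧ = {x : ⟨x, d9⟩ ∈ ⟦contained⟧} = {d1, d3, d4, d6, d7, d8, d10, d11, d12, d13}
⟦in d4⟧ = {x : ⟨x, d4⟩ ∈ ⟦in⟧} = {d1, d3, d4, d5, d7, d8, d9, d10, d11}
⟦ring⟧ = {d1, d3, d4, d7, d8, d9, d10, d11, d12, d13}
… ∩ ⟦which contained d9⟧ = {d1, d3, d4, d7, d8, d9, d10, d11, d12, d13} ∩ {d1, d3, d4, d6, d7, d8, d10, d11, d12, d13} = {d1, d3, d4, d7, d8, d10, d11, d12, d13}
… ∩ ⟦in d4⟧ = {d1, d3, d4, d7, d8, d10, d11, d12, d13} ∩ {d1, d3, d4, d5, d7, d8, d9, d10, d11} = {d1, d3, d4, d7, d8, d10, d11}
… ∩ ⟦smooth⟧ = {d1, d3, d4, d7, d8, d10, d11} ∩ {d1, d4, d5, d6, d10, d11, d12} = {d1, d4, d10, d11}
… ∩ ⟦striped⟧ = {d1, d4, d10, d11} ∩ {d3, d5, d6, d8, d10, d11, d12, d13} = {d10, d11}
So ⟦smooth striped ring which contained d9 in d4⟧ = {d10, d11}.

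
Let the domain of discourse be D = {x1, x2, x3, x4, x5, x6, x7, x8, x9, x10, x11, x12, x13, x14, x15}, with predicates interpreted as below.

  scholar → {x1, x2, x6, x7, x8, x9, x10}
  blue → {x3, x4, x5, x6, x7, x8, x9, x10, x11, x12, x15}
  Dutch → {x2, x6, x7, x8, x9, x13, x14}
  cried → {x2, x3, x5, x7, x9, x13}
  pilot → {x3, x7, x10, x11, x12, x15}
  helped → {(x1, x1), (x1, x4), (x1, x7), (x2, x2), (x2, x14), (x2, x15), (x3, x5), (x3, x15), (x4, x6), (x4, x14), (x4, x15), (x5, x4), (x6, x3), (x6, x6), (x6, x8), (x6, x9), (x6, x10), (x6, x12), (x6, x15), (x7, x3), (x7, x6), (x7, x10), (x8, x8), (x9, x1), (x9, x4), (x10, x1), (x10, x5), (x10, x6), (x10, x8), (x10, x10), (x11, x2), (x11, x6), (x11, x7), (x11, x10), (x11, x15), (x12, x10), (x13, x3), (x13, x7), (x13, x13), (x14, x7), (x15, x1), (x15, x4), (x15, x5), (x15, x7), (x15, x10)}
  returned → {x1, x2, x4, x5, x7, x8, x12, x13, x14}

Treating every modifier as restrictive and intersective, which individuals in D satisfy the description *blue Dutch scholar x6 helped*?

⟦x6 helped⟧ = {x : ⟨x6, x⟩ ∈ ⟦helped⟧} = {x3, x6, x8, x9, x10, x12, x15}
⟦scholar⟧ = {x1, x2, x6, x7, x8, x9, x10}
… ∩ ⟦x6 helped⟧ = {x1, x2, x6, x7, x8, x9, x10} ∩ {x3, x6, x8, x9, x10, x12, x15} = {x6, x8, x9, x10}
… ∩ ⟦blue⟧ = {x6, x8, x9, x10} ∩ {x3, x4, x5, x6, x7, x8, x9, x10, x11, x12, x15} = {x6, x8, x9, x10}
… ∩ ⟦Dutch⟧ = {x6, x8, x9, x10} ∩ {x2, x6, x7, x8, x9, x13, x14} = {x6, x8, x9}
So ⟦blue Dutch scholar x6 helped⟧ = {x6, x8, x9}.

{x6, x8, x9}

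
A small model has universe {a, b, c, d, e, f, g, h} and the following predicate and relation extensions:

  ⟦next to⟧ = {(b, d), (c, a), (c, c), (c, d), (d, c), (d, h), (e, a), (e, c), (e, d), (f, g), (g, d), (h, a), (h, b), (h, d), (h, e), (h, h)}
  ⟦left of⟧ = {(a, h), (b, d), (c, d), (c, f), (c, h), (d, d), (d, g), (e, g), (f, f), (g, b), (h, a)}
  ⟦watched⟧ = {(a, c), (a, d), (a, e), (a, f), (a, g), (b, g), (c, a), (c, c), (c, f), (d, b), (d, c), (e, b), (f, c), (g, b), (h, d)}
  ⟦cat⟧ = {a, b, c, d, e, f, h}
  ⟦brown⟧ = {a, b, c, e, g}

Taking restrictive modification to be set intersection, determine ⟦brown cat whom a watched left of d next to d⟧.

{c}

⟦whom a watched⟧ = {x : ⟨a, x⟩ ∈ ⟦watched⟧} = {c, d, e, f, g}
⟦left of d⟧ = {x : ⟨x, d⟩ ∈ ⟦left of⟧} = {b, c, d}
⟦next to d⟧ = {x : ⟨x, d⟩ ∈ ⟦next to⟧} = {b, c, e, g, h}
⟦cat⟧ = {a, b, c, d, e, f, h}
… ∩ ⟦whom a watched⟧ = {a, b, c, d, e, f, h} ∩ {c, d, e, f, g} = {c, d, e, f}
… ∩ ⟦left of d⟧ = {c, d, e, f} ∩ {b, c, d} = {c, d}
… ∩ ⟦next to d⟧ = {c, d} ∩ {b, c, e, g, h} = {c}
… ∩ ⟦brown⟧ = {c} ∩ {a, b, c, e, g} = {c}
So ⟦brown cat whom a watched left of d next to d⟧ = {c}.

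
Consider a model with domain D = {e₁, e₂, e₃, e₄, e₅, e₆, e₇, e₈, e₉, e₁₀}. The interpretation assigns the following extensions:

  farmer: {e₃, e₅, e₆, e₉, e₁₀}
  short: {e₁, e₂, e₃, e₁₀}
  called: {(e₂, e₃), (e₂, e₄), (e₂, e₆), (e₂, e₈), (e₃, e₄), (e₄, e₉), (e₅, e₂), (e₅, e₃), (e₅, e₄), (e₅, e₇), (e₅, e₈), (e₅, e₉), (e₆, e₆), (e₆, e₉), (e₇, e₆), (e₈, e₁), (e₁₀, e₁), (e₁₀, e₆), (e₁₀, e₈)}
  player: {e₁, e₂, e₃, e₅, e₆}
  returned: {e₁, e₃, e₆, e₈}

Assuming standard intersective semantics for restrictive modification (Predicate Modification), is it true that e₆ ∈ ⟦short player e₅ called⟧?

no

⟦e₅ called⟧ = {x : ⟨e₅, x⟩ ∈ ⟦called⟧} = {e₂, e₃, e₄, e₇, e₈, e₉}
⟦player⟧ = {e₁, e₂, e₃, e₅, e₆}
… ∩ ⟦e₅ called⟧ = {e₁, e₂, e₃, e₅, e₆} ∩ {e₂, e₃, e₄, e₇, e₈, e₉} = {e₂, e₃}
… ∩ ⟦short⟧ = {e₂, e₃} ∩ {e₁, e₂, e₃, e₁₀} = {e₂, e₃}
⟦short player e₅ called⟧ = {e₂, e₃}; e₆ ∉ this set.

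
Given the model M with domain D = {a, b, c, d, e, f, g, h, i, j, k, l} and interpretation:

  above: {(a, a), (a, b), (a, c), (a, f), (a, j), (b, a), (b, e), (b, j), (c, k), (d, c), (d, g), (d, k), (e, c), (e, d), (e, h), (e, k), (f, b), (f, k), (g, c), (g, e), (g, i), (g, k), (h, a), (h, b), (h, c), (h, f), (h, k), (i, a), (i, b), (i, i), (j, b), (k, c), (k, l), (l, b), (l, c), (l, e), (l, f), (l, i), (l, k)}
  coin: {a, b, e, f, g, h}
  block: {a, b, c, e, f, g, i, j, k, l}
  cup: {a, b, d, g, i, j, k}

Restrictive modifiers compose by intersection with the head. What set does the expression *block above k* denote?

⟦above k⟧ = {x : ⟨x, k⟩ ∈ ⟦above⟧} = {c, d, e, f, g, h, l}
⟦block⟧ = {a, b, c, e, f, g, i, j, k, l}
… ∩ ⟦above k⟧ = {a, b, c, e, f, g, i, j, k, l} ∩ {c, d, e, f, g, h, l} = {c, e, f, g, l}
So ⟦block above k⟧ = {c, e, f, g, l}.

{c, e, f, g, l}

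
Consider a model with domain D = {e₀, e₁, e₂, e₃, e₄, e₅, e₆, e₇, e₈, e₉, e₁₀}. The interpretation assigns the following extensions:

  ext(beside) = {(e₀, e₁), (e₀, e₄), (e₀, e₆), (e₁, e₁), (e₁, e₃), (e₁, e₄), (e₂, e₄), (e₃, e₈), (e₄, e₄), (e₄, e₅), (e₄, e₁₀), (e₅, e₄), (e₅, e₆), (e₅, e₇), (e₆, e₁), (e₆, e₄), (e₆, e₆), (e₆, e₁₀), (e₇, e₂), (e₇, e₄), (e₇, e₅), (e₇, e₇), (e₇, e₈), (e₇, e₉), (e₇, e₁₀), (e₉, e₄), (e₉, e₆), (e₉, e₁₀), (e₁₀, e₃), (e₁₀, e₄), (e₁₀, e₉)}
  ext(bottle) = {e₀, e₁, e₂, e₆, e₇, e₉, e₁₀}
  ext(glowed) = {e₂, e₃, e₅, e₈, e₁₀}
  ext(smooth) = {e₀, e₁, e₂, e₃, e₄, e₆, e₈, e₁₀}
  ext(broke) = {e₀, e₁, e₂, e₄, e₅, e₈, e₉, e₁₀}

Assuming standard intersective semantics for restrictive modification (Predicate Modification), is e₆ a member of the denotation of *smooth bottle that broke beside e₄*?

⟦that broke⟧ = ⟦broke⟧ = {e₀, e₁, e₂, e₄, e₅, e₈, e₉, e₁₀}
⟦beside e₄⟧ = {x : ⟨x, e₄⟩ ∈ ⟦beside⟧} = {e₀, e₁, e₂, e₄, e₅, e₆, e₇, e₉, e₁₀}
⟦bottle⟧ = {e₀, e₁, e₂, e₆, e₇, e₉, e₁₀}
… ∩ ⟦that broke⟧ = {e₀, e₁, e₂, e₆, e₇, e₉, e₁₀} ∩ {e₀, e₁, e₂, e₄, e₅, e₈, e₉, e₁₀} = {e₀, e₁, e₂, e₉, e₁₀}
… ∩ ⟦beside e₄⟧ = {e₀, e₁, e₂, e₉, e₁₀} ∩ {e₀, e₁, e₂, e₄, e₅, e₆, e₇, e₉, e₁₀} = {e₀, e₁, e₂, e₉, e₁₀}
… ∩ ⟦smooth⟧ = {e₀, e₁, e₂, e₉, e₁₀} ∩ {e₀, e₁, e₂, e₃, e₄, e₆, e₈, e₁₀} = {e₀, e₁, e₂, e₁₀}
⟦smooth bottle that broke beside e₄⟧ = {e₀, e₁, e₂, e₁₀}; e₆ ∉ this set.

no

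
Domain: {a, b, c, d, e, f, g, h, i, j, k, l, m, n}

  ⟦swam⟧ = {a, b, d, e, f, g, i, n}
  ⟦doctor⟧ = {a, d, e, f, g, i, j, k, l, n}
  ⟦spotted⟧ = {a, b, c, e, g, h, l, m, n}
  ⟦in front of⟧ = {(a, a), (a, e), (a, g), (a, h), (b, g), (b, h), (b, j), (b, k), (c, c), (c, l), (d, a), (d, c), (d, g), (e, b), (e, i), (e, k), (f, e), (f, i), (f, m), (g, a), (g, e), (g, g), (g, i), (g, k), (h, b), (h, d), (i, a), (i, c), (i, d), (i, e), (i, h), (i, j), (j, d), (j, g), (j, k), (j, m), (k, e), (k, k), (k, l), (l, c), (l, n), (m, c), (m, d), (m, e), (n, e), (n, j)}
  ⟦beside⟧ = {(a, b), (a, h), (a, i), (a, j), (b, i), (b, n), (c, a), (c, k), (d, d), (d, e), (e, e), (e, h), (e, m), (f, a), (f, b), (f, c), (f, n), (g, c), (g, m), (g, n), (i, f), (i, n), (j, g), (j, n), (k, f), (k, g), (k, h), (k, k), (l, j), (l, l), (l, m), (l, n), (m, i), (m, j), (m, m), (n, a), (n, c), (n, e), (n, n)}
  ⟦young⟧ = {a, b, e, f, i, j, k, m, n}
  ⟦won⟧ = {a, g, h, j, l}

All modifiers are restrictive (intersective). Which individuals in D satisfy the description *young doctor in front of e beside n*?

⟦in front of e⟧ = {x : ⟨x, e⟩ ∈ ⟦in front of⟧} = {a, f, g, i, k, m, n}
⟦beside n⟧ = {x : ⟨x, n⟩ ∈ ⟦beside⟧} = {b, f, g, i, j, l, n}
⟦doctor⟧ = {a, d, e, f, g, i, j, k, l, n}
… ∩ ⟦in front of e⟧ = {a, d, e, f, g, i, j, k, l, n} ∩ {a, f, g, i, k, m, n} = {a, f, g, i, k, n}
… ∩ ⟦beside n⟧ = {a, f, g, i, k, n} ∩ {b, f, g, i, j, l, n} = {f, g, i, n}
… ∩ ⟦young⟧ = {f, g, i, n} ∩ {a, b, e, f, i, j, k, m, n} = {f, i, n}
So ⟦young doctor in front of e beside n⟧ = {f, i, n}.

{f, i, n}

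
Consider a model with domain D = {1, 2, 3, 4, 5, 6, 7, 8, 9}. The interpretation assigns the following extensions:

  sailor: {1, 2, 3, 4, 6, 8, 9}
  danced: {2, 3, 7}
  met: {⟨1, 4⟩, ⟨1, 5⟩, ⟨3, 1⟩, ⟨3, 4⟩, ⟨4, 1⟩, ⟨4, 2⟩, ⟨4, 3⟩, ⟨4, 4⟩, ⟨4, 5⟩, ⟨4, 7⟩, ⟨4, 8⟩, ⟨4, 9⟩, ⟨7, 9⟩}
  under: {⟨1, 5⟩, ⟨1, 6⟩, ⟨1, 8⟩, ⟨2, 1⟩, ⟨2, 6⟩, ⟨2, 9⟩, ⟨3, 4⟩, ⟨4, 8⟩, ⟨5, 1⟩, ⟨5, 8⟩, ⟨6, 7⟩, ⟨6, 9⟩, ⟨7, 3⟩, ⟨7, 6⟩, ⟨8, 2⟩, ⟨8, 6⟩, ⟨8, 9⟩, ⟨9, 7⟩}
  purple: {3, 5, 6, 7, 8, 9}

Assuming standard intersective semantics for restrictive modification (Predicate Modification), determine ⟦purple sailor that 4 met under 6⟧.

⟦that 4 met⟧ = {x : ⟨4, x⟩ ∈ ⟦met⟧} = {1, 2, 3, 4, 5, 7, 8, 9}
⟦under 6⟧ = {x : ⟨x, 6⟩ ∈ ⟦under⟧} = {1, 2, 7, 8}
⟦sailor⟧ = {1, 2, 3, 4, 6, 8, 9}
… ∩ ⟦that 4 met⟧ = {1, 2, 3, 4, 6, 8, 9} ∩ {1, 2, 3, 4, 5, 7, 8, 9} = {1, 2, 3, 4, 8, 9}
… ∩ ⟦under 6⟧ = {1, 2, 3, 4, 8, 9} ∩ {1, 2, 7, 8} = {1, 2, 8}
… ∩ ⟦purple⟧ = {1, 2, 8} ∩ {3, 5, 6, 7, 8, 9} = {8}
So ⟦purple sailor that 4 met under 6⟧ = {8}.

{8}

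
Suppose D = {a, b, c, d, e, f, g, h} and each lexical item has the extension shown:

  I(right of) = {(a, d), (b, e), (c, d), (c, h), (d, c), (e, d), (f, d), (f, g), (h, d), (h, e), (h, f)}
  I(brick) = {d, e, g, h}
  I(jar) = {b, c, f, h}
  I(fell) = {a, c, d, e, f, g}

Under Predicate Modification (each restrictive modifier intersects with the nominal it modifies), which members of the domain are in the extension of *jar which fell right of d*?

⟦which fell⟧ = ⟦fell⟧ = {a, c, d, e, f, g}
⟦right of d⟧ = {x : ⟨x, d⟩ ∈ ⟦right of⟧} = {a, c, e, f, h}
⟦jar⟧ = {b, c, f, h}
… ∩ ⟦which fell⟧ = {b, c, f, h} ∩ {a, c, d, e, f, g} = {c, f}
… ∩ ⟦right of d⟧ = {c, f} ∩ {a, c, e, f, h} = {c, f}
So ⟦jar which fell right of d⟧ = {c, f}.

{c, f}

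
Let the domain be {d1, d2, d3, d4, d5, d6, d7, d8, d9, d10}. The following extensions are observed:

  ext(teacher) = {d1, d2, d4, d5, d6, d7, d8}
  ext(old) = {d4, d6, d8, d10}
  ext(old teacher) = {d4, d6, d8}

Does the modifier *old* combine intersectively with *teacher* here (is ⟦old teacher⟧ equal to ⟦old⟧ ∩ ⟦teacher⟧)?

yes

⟦old⟧ ∩ ⟦teacher⟧ = {d4, d6, d8, d10} ∩ {d1, d2, d4, d5, d6, d7, d8} = {d4, d6, d8}
Observed ⟦old teacher⟧ = {d4, d6, d8}.
These coincide, so the modifier is intersective here.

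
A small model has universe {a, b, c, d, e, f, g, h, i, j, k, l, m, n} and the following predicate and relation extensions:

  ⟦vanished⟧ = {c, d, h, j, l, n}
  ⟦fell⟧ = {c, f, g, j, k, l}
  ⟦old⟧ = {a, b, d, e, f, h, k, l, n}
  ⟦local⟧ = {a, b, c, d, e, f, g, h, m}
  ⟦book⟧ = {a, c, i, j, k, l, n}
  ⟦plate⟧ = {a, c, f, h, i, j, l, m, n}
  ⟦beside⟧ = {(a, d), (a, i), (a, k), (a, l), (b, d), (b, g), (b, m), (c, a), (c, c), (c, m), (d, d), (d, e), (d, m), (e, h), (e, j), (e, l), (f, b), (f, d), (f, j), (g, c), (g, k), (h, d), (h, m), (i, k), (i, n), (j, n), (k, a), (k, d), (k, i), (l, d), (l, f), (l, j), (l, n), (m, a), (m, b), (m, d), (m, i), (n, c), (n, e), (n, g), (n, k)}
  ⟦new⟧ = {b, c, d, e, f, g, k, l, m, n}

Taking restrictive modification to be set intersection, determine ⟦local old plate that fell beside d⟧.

{f}

⟦that fell⟧ = ⟦fell⟧ = {c, f, g, j, k, l}
⟦beside d⟧ = {x : ⟨x, d⟩ ∈ ⟦beside⟧} = {a, b, d, f, h, k, l, m}
⟦plate⟧ = {a, c, f, h, i, j, l, m, n}
… ∩ ⟦that fell⟧ = {a, c, f, h, i, j, l, m, n} ∩ {c, f, g, j, k, l} = {c, f, j, l}
… ∩ ⟦beside d⟧ = {c, f, j, l} ∩ {a, b, d, f, h, k, l, m} = {f, l}
… ∩ ⟦local⟧ = {f, l} ∩ {a, b, c, d, e, f, g, h, m} = {f}
… ∩ ⟦old⟧ = {f} ∩ {a, b, d, e, f, h, k, l, n} = {f}
So ⟦local old plate that fell beside d⟧ = {f}.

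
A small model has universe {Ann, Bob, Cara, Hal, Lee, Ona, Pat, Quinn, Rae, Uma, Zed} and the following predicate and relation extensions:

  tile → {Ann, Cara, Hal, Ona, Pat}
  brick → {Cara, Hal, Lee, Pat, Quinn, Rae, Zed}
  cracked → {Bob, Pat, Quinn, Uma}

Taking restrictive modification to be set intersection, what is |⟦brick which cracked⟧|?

2

⟦which cracked⟧ = ⟦cracked⟧ = {Bob, Pat, Quinn, Uma}
⟦brick⟧ = {Cara, Hal, Lee, Pat, Quinn, Rae, Zed}
… ∩ ⟦which cracked⟧ = {Cara, Hal, Lee, Pat, Quinn, Rae, Zed} ∩ {Bob, Pat, Quinn, Uma} = {Pat, Quinn}
⟦brick which cracked⟧ = {Pat, Quinn}, so the cardinality is 2.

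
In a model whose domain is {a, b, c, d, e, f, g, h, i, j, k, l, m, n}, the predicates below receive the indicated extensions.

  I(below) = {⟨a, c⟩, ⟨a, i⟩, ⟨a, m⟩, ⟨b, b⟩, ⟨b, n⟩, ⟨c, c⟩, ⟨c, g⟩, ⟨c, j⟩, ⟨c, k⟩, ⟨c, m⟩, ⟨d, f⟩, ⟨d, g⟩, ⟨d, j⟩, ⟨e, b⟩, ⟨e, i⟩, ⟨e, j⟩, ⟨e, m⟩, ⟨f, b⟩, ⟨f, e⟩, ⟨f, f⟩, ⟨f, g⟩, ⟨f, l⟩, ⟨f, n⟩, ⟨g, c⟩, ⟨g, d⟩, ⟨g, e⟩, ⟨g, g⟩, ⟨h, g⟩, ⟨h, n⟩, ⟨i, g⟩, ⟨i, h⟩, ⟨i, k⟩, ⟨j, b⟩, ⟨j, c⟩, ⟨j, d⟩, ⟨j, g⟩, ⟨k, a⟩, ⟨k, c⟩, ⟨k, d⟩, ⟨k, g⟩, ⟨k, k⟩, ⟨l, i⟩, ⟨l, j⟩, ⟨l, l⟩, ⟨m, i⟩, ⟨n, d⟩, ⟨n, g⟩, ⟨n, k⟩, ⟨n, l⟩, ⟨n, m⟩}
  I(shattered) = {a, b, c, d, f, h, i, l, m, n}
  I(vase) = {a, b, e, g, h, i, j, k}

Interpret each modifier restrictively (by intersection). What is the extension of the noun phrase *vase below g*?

⟦below g⟧ = {x : ⟨x, g⟩ ∈ ⟦below⟧} = {c, d, f, g, h, i, j, k, n}
⟦vase⟧ = {a, b, e, g, h, i, j, k}
… ∩ ⟦below g⟧ = {a, b, e, g, h, i, j, k} ∩ {c, d, f, g, h, i, j, k, n} = {g, h, i, j, k}
So ⟦vase below g⟧ = {g, h, i, j, k}.

{g, h, i, j, k}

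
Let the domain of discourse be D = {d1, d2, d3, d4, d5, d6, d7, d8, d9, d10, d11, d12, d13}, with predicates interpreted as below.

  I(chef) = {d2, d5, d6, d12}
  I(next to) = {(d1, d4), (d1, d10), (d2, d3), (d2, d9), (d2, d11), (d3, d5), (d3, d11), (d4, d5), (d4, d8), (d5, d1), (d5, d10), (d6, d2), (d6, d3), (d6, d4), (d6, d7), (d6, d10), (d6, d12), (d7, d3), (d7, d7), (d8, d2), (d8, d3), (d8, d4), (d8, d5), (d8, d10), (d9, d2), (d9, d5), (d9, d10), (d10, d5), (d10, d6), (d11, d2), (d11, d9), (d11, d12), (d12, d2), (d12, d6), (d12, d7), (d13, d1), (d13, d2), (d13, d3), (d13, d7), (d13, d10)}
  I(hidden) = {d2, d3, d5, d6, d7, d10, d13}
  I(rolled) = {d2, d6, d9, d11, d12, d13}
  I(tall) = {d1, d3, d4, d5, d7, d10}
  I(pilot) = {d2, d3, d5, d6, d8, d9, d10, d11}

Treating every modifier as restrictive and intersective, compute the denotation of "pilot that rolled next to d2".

{d6, d9, d11}

⟦that rolled⟧ = ⟦rolled⟧ = {d2, d6, d9, d11, d12, d13}
⟦next to d2⟧ = {x : ⟨x, d2⟩ ∈ ⟦next to⟧} = {d6, d8, d9, d11, d12, d13}
⟦pilot⟧ = {d2, d3, d5, d6, d8, d9, d10, d11}
… ∩ ⟦that rolled⟧ = {d2, d3, d5, d6, d8, d9, d10, d11} ∩ {d2, d6, d9, d11, d12, d13} = {d2, d6, d9, d11}
… ∩ ⟦next to d2⟧ = {d2, d6, d9, d11} ∩ {d6, d8, d9, d11, d12, d13} = {d6, d9, d11}
So ⟦pilot that rolled next to d2⟧ = {d6, d9, d11}.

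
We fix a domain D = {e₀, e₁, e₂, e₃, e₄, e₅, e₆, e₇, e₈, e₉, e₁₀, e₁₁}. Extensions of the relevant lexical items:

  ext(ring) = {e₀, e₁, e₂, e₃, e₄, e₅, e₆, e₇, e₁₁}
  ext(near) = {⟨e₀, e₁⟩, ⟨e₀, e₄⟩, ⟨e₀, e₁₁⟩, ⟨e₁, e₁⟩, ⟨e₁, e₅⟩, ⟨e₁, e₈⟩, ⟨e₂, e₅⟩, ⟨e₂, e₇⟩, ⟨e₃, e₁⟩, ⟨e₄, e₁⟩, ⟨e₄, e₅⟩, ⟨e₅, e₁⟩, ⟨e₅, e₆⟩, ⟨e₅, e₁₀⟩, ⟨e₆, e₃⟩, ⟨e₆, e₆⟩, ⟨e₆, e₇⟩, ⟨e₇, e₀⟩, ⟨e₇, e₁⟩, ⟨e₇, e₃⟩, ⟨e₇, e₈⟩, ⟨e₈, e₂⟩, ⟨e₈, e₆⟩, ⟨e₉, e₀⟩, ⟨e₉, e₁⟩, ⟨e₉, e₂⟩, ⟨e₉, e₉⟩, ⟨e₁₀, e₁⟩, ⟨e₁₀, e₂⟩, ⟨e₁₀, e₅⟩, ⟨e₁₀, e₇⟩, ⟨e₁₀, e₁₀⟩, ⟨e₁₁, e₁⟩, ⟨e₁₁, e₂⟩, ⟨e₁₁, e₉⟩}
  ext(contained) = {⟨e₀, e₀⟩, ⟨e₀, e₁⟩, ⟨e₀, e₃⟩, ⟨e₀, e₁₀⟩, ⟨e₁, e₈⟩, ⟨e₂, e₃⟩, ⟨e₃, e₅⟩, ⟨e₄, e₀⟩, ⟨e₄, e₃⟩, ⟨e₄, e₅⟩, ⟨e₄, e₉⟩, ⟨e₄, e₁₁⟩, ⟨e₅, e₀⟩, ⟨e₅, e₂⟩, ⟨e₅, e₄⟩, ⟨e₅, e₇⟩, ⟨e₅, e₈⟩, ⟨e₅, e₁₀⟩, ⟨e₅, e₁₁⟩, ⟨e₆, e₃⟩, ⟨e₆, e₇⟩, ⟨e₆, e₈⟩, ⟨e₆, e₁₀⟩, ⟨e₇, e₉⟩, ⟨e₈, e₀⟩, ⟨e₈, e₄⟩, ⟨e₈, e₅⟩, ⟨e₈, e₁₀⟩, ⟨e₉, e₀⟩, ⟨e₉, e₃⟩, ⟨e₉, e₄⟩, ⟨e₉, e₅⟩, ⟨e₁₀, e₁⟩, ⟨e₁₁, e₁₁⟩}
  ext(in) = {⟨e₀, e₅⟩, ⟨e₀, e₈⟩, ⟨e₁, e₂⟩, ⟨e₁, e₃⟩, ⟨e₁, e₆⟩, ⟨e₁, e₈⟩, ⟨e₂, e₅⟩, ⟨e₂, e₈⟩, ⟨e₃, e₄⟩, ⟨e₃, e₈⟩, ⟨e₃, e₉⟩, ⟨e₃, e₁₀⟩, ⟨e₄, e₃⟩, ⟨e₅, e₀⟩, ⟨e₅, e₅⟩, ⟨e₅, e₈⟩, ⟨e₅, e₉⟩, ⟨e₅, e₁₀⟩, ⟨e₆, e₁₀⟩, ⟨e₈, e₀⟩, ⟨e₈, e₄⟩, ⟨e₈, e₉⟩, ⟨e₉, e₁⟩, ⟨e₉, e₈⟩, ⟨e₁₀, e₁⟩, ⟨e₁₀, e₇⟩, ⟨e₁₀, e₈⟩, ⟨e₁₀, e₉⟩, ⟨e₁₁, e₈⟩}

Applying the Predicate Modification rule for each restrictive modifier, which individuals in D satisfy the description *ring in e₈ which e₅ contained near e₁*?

{e₀, e₁₁}

⟦in e₈⟧ = {x : ⟨x, e₈⟩ ∈ ⟦in⟧} = {e₀, e₁, e₂, e₃, e₅, e₉, e₁₀, e₁₁}
⟦which e₅ contained⟧ = {x : ⟨e₅, x⟩ ∈ ⟦contained⟧} = {e₀, e₂, e₄, e₇, e₈, e₁₀, e₁₁}
⟦near e₁⟧ = {x : ⟨x, e₁⟩ ∈ ⟦near⟧} = {e₀, e₁, e₃, e₄, e₅, e₇, e₉, e₁₀, e₁₁}
⟦ring⟧ = {e₀, e₁, e₂, e₃, e₄, e₅, e₆, e₇, e₁₁}
… ∩ ⟦in e₈⟧ = {e₀, e₁, e₂, e₃, e₄, e₅, e₆, e₇, e₁₁} ∩ {e₀, e₁, e₂, e₃, e₅, e₉, e₁₀, e₁₁} = {e₀, e₁, e₂, e₃, e₅, e₁₁}
… ∩ ⟦which e₅ contained⟧ = {e₀, e₁, e₂, e₃, e₅, e₁₁} ∩ {e₀, e₂, e₄, e₇, e₈, e₁₀, e₁₁} = {e₀, e₂, e₁₁}
… ∩ ⟦near e₁⟧ = {e₀, e₂, e₁₁} ∩ {e₀, e₁, e₃, e₄, e₅, e₇, e₉, e₁₀, e₁₁} = {e₀, e₁₁}
So ⟦ring in e₈ which e₅ contained near e₁⟧ = {e₀, e₁₁}.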